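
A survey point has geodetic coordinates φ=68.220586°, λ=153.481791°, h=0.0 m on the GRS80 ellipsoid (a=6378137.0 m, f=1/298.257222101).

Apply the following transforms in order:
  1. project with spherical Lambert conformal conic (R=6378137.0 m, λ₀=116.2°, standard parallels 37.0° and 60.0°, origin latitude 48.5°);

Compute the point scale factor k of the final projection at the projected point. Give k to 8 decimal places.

start: φ=68.220586°, λ=153.481791°, h=0.000 m
→ into lcc (λ₀=116.2°): φ=68.22058600°, λ−λ₀=37.28179100°
scale k = 1.04965606

1.04965606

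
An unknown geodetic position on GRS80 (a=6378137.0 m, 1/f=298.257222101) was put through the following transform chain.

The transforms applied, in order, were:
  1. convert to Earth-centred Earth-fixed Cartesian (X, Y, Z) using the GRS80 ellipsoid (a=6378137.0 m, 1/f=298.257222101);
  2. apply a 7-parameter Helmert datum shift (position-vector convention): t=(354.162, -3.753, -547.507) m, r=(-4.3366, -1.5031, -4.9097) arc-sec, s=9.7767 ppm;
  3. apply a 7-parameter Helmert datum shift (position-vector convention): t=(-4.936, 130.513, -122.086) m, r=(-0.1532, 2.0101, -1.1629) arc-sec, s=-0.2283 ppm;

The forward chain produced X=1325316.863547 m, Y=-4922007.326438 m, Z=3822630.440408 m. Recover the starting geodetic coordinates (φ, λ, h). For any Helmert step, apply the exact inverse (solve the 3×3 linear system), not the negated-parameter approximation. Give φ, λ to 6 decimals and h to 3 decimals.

start: X=1325316.8635, Y=-4922007.3264, Z=3822630.4404 m
→ Helmert⁻¹: X=1325312.5989, Y=-4922134.3305, Z=3822762.6588
→ Helmert⁻¹: X=1325090.5045, Y=-4922131.2945, Z=3823159.6456
→ geod (Bowring, a=6378137.000): φ=37.05567800°, λ=-74.93258300°, h=1383.1780 m

φ=37.055678°, λ=-74.932583°, h=1383.178 m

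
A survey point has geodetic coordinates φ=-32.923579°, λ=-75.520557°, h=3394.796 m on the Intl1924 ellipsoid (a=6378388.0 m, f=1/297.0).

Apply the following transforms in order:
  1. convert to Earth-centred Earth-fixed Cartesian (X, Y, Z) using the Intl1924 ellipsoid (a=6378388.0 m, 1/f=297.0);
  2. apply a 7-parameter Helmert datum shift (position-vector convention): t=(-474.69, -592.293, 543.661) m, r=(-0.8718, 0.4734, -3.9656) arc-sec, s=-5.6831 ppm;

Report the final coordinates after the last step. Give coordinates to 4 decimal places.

start: φ=-32.923579°, λ=-75.520557°, h=3394.796 m
→ ECEF (a=6378388.000, f=1/297.0): X=1340717.2068, Y=-5191852.6136, Z=-3448744.5583
→ Helmert 7p (PV): X=1340127.1654, Y=-5192455.7534, Z=-3448162.4310

X=1340127.1654 m, Y=-5192455.7534 m, Z=-3448162.4310 m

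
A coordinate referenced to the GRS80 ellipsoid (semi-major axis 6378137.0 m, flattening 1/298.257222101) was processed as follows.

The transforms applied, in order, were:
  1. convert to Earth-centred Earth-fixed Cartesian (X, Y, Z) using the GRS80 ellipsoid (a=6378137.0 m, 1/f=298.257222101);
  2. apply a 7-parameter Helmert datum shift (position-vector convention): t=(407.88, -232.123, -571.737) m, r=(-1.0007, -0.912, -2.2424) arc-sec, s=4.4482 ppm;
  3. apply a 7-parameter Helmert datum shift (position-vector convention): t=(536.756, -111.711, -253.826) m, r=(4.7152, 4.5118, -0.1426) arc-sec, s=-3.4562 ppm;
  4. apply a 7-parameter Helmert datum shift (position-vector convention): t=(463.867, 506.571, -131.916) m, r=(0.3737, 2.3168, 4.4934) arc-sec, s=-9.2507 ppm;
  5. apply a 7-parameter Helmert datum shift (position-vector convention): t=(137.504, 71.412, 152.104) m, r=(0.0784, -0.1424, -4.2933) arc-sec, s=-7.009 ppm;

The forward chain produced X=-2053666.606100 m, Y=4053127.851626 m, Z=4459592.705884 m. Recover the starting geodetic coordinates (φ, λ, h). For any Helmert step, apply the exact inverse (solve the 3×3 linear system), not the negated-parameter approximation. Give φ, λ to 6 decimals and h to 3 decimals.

φ=44.657369°, λ=116.890953°, h=-24.839 m

start: X=-2053666.6061, Y=4053127.8516, Z=4459592.7059 m
→ Helmert⁻¹: X=-2053899.7887, Y=4053043.7918, Z=4459471.7357
→ Helmert⁻¹: X=-2054344.4664, Y=4052627.5428, Z=4459614.4895
→ Helmert⁻¹: X=-2054988.6781, Y=4052853.7897, Z=4459746.1313
→ Helmert⁻¹: X=-2055411.7563, Y=4053023.8991, Z=4460326.7794
→ geod (Bowring, a=6378137.000): φ=44.65736900°, λ=116.89095300°, h=-24.8390 m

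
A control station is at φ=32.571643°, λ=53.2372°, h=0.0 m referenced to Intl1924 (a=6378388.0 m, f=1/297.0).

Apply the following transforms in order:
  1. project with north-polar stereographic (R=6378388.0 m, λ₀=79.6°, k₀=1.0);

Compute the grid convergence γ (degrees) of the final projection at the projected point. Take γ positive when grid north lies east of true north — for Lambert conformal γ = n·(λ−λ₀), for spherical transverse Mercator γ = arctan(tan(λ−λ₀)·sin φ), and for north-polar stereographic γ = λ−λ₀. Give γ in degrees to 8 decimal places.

-26.36280000

start: φ=32.571643°, λ=53.237200°, h=0.000 m
→ into stereo (λ₀=79.6°): φ=32.57164300°, λ−λ₀=-26.36280000°
convergence γ = -26.36280000°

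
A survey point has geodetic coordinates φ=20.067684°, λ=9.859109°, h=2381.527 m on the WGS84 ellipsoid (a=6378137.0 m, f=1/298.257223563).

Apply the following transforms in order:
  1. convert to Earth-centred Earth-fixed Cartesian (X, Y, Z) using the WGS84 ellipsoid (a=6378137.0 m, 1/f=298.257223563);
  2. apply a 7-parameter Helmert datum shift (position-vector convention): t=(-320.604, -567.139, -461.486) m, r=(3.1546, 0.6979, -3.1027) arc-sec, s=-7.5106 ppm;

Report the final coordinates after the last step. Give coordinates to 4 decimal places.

start: φ=20.067684°, λ=9.859109°, h=2381.527 m
→ ECEF (a=6378137.000, f=1/298.257223563): X=5906963.4601, Y=1026586.5910, Z=2175553.5040
→ Helmert 7p (PV): X=5906621.2943, Y=1025889.6155, Z=2175071.3926

X=5906621.2943 m, Y=1025889.6155 m, Z=2175071.3926 m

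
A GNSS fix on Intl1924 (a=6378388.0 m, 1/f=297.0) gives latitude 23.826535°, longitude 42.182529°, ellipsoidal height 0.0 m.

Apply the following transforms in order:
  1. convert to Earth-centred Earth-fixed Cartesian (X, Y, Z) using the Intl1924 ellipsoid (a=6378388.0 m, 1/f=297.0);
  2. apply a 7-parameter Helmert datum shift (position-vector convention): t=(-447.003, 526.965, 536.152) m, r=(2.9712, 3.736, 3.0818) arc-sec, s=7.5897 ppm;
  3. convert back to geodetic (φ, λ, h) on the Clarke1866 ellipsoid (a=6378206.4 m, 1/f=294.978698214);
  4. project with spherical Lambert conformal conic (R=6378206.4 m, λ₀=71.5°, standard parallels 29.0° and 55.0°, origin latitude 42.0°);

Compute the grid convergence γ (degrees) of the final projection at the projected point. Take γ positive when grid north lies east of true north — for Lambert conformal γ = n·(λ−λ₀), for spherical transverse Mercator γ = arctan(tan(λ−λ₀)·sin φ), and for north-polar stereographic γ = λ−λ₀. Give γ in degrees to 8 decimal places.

start: φ=23.826535°, λ=42.182529°, h=0.000 m
→ ECEF (a=6378388.000, f=1/297.0): X=4325996.7346, Y=3920171.3062, Z=2560753.9225
→ Helmert 7p (PV): X=4325570.3753, Y=3920755.7719, Z=2561287.6237
→ geod (Bowring, a=6378206.400): φ=23.83163926°, λ=42.18958926°, h=491.1186 m
→ into lcc (λ₀=71.5°): φ=23.83163926°, λ−λ₀=-29.31041074°
convergence γ = -19.78617767°

-19.78617767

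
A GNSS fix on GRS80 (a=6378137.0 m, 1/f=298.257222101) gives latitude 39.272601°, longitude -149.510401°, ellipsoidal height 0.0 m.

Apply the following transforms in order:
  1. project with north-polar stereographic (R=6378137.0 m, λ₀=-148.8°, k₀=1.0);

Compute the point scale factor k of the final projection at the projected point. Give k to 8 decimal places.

start: φ=39.272601°, λ=-149.510401°, h=0.000 m
→ into stereo (λ₀=-148.8°): φ=39.27260100°, λ−λ₀=-0.71040100°
scale k = 1.22473168

1.22473168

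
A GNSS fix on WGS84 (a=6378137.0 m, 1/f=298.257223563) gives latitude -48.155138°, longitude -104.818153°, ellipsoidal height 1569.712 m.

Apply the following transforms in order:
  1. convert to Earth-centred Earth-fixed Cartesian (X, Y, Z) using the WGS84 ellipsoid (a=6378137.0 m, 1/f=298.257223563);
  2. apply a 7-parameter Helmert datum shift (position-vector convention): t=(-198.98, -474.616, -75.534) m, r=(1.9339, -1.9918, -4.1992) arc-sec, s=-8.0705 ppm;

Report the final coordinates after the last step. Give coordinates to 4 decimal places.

start: φ=-48.155138°, λ=-104.818153°, h=1569.712 m
→ ECEF (a=6378137.000, f=1/298.257223563): X=-1090508.9126, Y=-4122122.0167, Z=-4729570.8791
→ Helmert 7p (PV): X=-1090737.3395, Y=-4122496.8212, Z=-4729657.4215

X=-1090737.3395 m, Y=-4122496.8212 m, Z=-4729657.4215 m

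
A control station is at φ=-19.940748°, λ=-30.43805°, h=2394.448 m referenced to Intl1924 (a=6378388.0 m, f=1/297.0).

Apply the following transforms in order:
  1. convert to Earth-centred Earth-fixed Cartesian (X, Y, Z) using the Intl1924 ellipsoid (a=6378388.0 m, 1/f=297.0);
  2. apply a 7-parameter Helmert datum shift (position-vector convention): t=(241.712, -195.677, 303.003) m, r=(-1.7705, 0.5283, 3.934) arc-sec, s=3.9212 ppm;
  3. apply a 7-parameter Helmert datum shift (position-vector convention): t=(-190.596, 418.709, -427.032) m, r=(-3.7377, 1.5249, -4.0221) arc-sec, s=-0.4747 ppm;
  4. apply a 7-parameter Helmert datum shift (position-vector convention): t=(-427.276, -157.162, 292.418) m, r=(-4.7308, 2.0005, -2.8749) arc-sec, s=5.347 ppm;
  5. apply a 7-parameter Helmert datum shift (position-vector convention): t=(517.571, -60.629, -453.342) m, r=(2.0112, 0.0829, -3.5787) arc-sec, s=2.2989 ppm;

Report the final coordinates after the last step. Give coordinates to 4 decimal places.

start: φ=-19.940748°, λ=-30.438050°, h=2394.448 m
→ ECEF (a=6378388.000, f=1/297.0): X=5173558.9664, Y=-3039929.1959, Z=-2162375.4623
→ Helmert 7p (PV): X=5173873.4060, Y=-3040056.6807, Z=-2162068.0956
→ Helmert 7p (PV): X=5173605.0898, Y=-3039776.5960, Z=-2162477.2629
→ Helmert 7p (PV): X=5173142.1354, Y=-3040071.7192, Z=-2162176.8658
→ Helmert 7p (PV): X=5173617.9845, Y=-3040208.0089, Z=-2162666.9000

X=5173617.9845 m, Y=-3040208.0089 m, Z=-2162666.9000 m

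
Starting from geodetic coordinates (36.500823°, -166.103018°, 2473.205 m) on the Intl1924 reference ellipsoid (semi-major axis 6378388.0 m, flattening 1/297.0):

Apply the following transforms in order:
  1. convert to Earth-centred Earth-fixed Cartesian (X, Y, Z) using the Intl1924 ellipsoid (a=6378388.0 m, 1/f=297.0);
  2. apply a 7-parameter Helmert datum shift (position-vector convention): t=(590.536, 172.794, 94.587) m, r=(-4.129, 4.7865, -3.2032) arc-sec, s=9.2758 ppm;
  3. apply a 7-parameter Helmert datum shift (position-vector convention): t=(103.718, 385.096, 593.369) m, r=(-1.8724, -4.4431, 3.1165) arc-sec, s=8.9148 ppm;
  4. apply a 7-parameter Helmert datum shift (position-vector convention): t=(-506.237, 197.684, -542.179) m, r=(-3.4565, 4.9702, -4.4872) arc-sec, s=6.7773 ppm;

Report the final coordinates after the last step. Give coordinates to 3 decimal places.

start: φ=36.500823°, λ=-166.103018°, h=2473.205 m
→ ECEF (a=6378388.000, f=1/297.0): X=-4985037.2155, Y=-1233393.3284, Z=3774539.0549
→ Helmert 7p (PV): X=-4984424.4827, Y=-1233078.9998, Z=3774809.0259
→ Helmert 7p (PV): X=-4984427.8818, Y=-1232745.9411, Z=3775339.8709
→ Helmert 7p (PV): X=-4984903.7458, Y=-1232384.9111, Z=3774964.0431

X=-4984903.746 m, Y=-1232384.911 m, Z=3774964.043 m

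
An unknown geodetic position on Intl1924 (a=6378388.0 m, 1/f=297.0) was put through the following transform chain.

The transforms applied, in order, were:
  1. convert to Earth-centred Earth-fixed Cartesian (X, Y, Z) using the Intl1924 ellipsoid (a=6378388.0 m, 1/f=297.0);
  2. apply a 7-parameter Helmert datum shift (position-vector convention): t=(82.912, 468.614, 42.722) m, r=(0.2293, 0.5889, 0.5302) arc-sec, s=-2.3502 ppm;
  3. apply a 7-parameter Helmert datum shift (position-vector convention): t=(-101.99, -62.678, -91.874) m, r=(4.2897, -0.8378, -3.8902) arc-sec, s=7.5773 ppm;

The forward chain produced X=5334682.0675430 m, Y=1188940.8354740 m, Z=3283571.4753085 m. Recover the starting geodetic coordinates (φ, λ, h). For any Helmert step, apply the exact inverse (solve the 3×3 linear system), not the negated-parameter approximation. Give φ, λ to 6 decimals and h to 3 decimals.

start: X=5334682.0675, Y=1188940.8355, Z=3283571.4753 m
→ Helmert⁻¹: X=5334734.5439, Y=1189163.4074, Z=3283592.0686
→ Helmert⁻¹: X=5334657.8501, Y=1188687.5247, Z=3283570.9730
→ geod (Bowring, a=6378388.000): φ=31.16751600°, λ=12.56163700°, h=3330.0870 m

φ=31.167516°, λ=12.561637°, h=3330.087 m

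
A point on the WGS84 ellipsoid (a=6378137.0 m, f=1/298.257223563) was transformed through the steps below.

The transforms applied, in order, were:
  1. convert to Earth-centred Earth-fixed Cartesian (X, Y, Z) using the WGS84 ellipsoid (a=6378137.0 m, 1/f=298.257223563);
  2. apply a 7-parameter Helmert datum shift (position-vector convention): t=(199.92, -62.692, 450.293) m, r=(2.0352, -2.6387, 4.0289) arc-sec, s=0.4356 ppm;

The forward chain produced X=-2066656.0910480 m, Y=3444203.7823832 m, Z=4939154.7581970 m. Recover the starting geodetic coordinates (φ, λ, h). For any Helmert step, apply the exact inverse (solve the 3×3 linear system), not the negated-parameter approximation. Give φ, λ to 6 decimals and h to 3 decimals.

start: X=-2066656.0910, Y=3444203.7824, Z=4939154.7582 m
→ Helmert⁻¹: X=-2066724.6537, Y=3444354.0724, Z=4938694.7679
→ geod (Bowring, a=6378137.000): φ=51.06545400°, λ=120.96512900°, h=733.8910 m

φ=51.065454°, λ=120.965129°, h=733.891 m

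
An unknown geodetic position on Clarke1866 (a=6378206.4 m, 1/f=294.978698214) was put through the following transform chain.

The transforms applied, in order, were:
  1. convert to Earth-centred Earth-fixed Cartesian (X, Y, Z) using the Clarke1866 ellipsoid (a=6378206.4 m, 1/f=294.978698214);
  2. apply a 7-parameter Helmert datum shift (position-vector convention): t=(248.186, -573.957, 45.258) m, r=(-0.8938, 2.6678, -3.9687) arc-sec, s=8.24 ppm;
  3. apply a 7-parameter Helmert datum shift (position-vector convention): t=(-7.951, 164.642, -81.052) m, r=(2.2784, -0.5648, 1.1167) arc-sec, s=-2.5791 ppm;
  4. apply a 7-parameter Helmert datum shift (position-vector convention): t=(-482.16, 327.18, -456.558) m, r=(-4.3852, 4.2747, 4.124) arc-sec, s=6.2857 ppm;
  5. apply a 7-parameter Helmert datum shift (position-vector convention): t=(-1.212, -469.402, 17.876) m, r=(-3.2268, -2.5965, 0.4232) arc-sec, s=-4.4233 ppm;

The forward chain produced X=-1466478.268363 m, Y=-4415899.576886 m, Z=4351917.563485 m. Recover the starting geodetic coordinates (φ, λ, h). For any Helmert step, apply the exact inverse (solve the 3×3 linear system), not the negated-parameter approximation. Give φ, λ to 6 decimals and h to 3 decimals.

φ=43.283722°, λ=-108.371029°, h=2771.290 m

start: X=-1466478.2684, Y=-4415899.5769, Z=4351917.5635 m
→ Helmert⁻¹: X=-1466437.8204, Y=-4415514.7775, Z=4351868.3210
→ Helmert⁻¹: X=-1466124.9316, Y=-4415877.4151, Z=4352173.2555
→ Helmert⁻¹: X=-1466132.7520, Y=-4415997.4334, Z=4352318.3261
→ Helmert⁻¹: X=-1466340.1894, Y=-4415434.1664, Z=4352199.1070
→ geod (Bowring, a=6378206.400): φ=43.28372200°, λ=-108.37102900°, h=2771.2900 m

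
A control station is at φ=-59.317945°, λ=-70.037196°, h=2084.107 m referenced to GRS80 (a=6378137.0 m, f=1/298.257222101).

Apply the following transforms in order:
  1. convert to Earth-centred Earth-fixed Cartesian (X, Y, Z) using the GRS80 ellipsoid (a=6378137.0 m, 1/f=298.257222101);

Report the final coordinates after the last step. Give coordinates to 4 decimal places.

start: φ=-59.317945°, λ=-70.037196°, h=2084.107 m
→ ECEF (a=6378137.000, f=1/298.257222101): X=1114275.4830, Y=-3067641.6841, Z=-5463886.0552

X=1114275.4830 m, Y=-3067641.6841 m, Z=-5463886.0552 m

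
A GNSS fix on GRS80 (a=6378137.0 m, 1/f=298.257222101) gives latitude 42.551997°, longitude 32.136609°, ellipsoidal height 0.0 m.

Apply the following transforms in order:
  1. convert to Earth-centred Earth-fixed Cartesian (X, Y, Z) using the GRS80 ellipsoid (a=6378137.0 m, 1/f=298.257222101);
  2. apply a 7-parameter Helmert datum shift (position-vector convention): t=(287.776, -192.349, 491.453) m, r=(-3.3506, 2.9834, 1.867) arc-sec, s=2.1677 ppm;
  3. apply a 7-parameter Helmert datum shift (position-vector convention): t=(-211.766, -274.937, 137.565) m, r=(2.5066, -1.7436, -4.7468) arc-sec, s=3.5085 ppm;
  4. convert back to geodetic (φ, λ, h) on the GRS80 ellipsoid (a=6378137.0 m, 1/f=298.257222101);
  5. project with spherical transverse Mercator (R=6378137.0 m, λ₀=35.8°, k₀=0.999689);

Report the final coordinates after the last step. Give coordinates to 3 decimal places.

E=-300816.818 m, N=4742455.517 m

start: φ=42.551997°, λ=32.136609°, h=0.000 m
→ ECEF (a=6378137.000, f=1/298.257222101): X=3984747.3529, Y=2503176.6484, Z=4290971.4794
→ Helmert 7p (PV): X=3985083.1736, Y=2503095.4968, Z=4291373.9366
→ Helmert 7p (PV): X=3984906.7175, Y=2502685.4819, Z=4291590.6633
→ geod (Bowring, a=6378137.000): φ=42.55687180°, λ=32.13051267°, h=325.7132 m
→ tm (R=6378137.0, λ₀=35.8°): E=-300816.8178, N=4742455.5175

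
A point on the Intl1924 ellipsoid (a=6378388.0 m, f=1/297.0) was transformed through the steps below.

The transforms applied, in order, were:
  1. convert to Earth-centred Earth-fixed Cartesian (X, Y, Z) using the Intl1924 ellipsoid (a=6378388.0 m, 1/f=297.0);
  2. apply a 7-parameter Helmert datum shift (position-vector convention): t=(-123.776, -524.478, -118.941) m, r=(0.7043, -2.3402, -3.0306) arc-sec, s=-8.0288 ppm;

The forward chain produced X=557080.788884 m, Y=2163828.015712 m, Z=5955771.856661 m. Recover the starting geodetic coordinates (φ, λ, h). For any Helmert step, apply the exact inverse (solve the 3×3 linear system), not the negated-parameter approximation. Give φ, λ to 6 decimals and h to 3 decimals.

start: X=557080.7889, Y=2163828.0157, Z=5955771.8567 m
→ Helmert⁻¹: X=557244.8112, Y=2164398.3952, Z=5955924.9040
→ geod (Bowring, a=6378388.000): φ=69.55799000°, λ=75.56221400°, h=1909.7200 m

φ=69.557990°, λ=75.562214°, h=1909.720 m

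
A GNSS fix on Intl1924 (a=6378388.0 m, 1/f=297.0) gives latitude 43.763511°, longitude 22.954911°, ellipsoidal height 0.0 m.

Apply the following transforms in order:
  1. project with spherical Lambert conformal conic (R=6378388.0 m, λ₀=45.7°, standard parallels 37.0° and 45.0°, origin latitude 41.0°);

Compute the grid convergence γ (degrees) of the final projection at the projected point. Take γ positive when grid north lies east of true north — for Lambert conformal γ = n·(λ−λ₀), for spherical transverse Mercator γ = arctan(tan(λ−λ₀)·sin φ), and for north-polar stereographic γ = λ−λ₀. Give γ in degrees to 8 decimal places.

start: φ=43.763511°, λ=22.954911°, h=0.000 m
→ into lcc (λ₀=45.7°): φ=43.76351100°, λ−λ₀=-22.74508900°
convergence γ = -14.93427711°

-14.93427711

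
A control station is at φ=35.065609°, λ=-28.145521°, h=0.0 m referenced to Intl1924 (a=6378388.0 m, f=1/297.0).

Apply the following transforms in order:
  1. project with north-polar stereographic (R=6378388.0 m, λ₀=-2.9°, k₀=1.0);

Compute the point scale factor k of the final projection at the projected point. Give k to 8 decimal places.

1.27023317

start: φ=35.065609°, λ=-28.145521°, h=0.000 m
→ into stereo (λ₀=-2.9°): φ=35.06560900°, λ−λ₀=-25.24552100°
scale k = 1.27023317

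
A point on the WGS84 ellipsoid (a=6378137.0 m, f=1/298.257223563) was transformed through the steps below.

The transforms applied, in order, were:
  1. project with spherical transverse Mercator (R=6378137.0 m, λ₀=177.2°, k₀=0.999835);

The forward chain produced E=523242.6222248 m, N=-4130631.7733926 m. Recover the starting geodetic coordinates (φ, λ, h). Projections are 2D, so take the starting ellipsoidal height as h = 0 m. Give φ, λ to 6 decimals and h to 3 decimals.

start: E=523242.6222, N=-4130631.7734 m
→ tm⁻¹: φ=-36.96684000°, λ=-176.91894200°

φ=-36.966840°, λ=-176.918942°, h=0.000 m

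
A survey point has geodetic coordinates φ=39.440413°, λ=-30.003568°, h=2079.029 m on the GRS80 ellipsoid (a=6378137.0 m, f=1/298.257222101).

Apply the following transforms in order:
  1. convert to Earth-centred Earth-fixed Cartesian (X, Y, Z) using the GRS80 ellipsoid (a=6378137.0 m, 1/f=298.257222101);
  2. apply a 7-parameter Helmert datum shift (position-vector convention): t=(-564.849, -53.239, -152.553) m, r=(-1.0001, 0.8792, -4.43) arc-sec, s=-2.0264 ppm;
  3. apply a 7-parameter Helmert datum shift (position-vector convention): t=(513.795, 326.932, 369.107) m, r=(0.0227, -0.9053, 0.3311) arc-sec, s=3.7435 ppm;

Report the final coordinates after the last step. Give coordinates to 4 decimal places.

X=4272737.0747 m, Y=-2467070.8847 m, Z=4031753.0223 m

start: φ=39.440413°, λ=-30.003568°, h=2079.029 m
→ ECEF (a=6378137.000, f=1/298.257222101): X=4272830.3331, Y=-2467274.5337, Z=4031517.3170
→ Helmert 7p (PV): X=4272221.0197, Y=-2467394.9942, Z=4031350.3445
→ Helmert 7p (PV): X=4272737.0747, Y=-2467070.8847, Z=4031753.0223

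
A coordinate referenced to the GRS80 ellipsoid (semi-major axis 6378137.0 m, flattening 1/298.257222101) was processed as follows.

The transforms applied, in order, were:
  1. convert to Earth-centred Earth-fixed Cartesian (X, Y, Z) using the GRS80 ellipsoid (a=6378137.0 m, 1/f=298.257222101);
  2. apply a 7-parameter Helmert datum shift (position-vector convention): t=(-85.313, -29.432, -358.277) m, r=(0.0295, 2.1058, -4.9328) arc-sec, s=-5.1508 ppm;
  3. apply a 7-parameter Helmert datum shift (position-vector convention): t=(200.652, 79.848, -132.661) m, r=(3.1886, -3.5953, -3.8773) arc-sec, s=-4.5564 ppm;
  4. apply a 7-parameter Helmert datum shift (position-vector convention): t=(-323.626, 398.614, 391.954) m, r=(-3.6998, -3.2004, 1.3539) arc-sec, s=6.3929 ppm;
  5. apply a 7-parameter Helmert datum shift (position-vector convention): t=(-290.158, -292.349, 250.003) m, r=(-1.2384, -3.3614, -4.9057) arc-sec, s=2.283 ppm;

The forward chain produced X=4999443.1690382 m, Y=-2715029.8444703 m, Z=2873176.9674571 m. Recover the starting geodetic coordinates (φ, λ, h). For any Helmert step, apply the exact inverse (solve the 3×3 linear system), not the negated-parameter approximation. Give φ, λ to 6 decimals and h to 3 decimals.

φ=26.944910°, λ=-28.500131°, h=78.761 m

start: X=4999443.1690, Y=-2715029.8445, Z=2873176.9675 m
→ Helmert⁻¹: X=4999833.2931, Y=-2714629.6324, Z=2872822.6272
→ Helmert⁻¹: X=5000151.6985, Y=-2715095.2307, Z=2872286.0269
→ Helmert⁻¹: X=5000074.9322, Y=-2715049.0568, Z=2872386.5933
→ Helmert⁻¹: X=5000221.5979, Y=-2714913.6188, Z=2872811.1039
→ geod (Bowring, a=6378137.000): φ=26.94491000°, λ=-28.50013100°, h=78.7610 m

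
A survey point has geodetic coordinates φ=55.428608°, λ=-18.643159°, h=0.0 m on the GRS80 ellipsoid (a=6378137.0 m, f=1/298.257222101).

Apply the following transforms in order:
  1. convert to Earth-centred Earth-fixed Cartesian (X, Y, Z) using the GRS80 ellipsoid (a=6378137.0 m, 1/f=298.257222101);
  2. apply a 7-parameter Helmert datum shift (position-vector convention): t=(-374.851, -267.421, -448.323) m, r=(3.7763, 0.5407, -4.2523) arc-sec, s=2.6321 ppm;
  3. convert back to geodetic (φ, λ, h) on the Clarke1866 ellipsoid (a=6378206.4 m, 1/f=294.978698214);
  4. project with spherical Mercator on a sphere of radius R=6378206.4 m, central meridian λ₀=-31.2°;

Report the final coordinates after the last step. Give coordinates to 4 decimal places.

start: φ=55.428608°, λ=-18.643159°, h=0.000 m
→ ECEF (a=6378137.000, f=1/298.257222101): X=3437067.3568, Y=-1159583.9463, Z=5228605.7549
→ Helmert 7p (PV): X=3436691.3530, Y=-1160021.0030, Z=5228140.9545
→ geod (Bowring, a=6378206.400): φ=55.42983983°, λ=-18.65159925°, h=-413.8497 m
→ merc (R=6378206.4, λ₀=-31.2°): E=1396896.7811, N=7445821.1905

E=1396896.7811 m, N=7445821.1905 m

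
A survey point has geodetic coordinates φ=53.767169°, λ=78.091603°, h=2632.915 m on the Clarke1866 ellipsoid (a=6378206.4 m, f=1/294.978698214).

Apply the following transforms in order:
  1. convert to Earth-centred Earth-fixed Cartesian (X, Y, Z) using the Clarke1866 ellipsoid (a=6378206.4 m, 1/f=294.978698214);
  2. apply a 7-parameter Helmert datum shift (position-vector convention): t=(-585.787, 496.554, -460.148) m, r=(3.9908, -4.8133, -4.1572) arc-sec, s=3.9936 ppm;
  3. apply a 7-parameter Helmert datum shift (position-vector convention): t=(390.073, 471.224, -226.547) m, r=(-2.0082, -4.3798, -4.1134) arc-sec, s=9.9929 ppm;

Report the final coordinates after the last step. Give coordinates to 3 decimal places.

start: φ=53.767169°, λ=78.091603°, h=2632.915 m
→ ECEF (a=6378206.400, f=1/294.978698214): X=779960.5775, Y=3698491.7461, Z=5123389.7735
→ Helmert 7p (PV): X=779332.8900, Y=3698888.2230, Z=5123039.8457
→ Helmert 7p (PV): X=779695.7329, Y=3699430.7463, Z=5122845.0283

X=779695.733 m, Y=3699430.746 m, Z=5122845.028 m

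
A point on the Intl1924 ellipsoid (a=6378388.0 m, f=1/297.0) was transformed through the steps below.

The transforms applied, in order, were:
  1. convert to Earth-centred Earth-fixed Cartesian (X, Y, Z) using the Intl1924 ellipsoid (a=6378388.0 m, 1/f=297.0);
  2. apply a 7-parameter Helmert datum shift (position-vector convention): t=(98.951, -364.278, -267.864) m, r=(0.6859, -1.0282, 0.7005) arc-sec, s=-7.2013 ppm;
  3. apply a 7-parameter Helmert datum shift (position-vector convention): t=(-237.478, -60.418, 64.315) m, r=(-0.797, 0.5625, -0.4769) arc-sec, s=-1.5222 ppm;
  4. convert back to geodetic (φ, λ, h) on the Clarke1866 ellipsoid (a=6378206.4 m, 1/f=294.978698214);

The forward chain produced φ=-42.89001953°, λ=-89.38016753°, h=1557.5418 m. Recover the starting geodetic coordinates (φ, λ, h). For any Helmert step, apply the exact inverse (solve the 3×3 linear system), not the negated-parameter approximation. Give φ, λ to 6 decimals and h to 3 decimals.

start: φ=-42.890020°, λ=-89.380168°, h=1557.542 m
→ ECEF (a=6378206.400, f=1/294.978698214): X=50644.5712, Y=-4681276.2290, Z=-4319416.7745
→ Helmert⁻¹: X=50904.7296, Y=-4681206.1287, Z=-4319505.6138
→ Helmert⁻¹: X=50768.7167, Y=-4680890.0945, Z=-4319253.5417
→ geod (Bowring, a=6378388.000): φ=-42.88998500°, λ=-89.37859700°, h=915.1850 m

φ=-42.889985°, λ=-89.378597°, h=915.185 m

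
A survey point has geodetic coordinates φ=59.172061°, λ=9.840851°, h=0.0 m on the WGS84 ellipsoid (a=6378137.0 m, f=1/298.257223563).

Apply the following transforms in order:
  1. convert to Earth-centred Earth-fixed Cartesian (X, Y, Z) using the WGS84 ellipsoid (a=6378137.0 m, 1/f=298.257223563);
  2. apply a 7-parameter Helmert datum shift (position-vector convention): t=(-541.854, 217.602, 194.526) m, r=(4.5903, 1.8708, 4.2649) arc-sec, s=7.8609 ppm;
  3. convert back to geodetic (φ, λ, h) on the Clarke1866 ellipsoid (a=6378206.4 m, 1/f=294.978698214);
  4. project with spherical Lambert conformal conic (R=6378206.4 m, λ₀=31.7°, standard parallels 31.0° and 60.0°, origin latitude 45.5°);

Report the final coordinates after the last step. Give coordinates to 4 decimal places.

start: φ=59.172061°, λ=9.840851°, h=0.000 m
→ ECEF (a=6378137.000, f=1/298.257223563): X=3228436.3091, Y=560018.5740, Z=5453783.2618
→ Helmert 7p (PV): X=3227957.7197, Y=560185.9609, Z=5454003.8406
→ geod (Bowring, a=6378206.400): φ=59.17837253°, λ=9.84516577°, h=68.3455 m
→ lcc (R=6378206.4, λ₀=31.7°): E=-1225957.6882, N=1656618.0904

E=-1225957.6882 m, N=1656618.0904 m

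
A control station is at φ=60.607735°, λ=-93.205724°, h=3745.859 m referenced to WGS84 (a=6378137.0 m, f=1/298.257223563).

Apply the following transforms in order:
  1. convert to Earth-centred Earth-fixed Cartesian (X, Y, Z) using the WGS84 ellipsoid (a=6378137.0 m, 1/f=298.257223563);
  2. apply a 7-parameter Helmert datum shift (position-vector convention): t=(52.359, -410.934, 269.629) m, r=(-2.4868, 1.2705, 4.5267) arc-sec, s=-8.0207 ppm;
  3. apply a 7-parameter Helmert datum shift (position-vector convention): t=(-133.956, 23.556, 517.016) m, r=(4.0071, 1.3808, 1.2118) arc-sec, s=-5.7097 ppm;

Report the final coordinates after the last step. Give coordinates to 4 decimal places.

start: φ=60.607735°, λ=-93.205724°, h=3745.859 m
→ ECEF (a=6378137.000, f=1/298.257223563): X=-175599.6641, Y=-3135210.2765, Z=5537285.3262
→ Helmert 7p (PV): X=-175442.9847, Y=-3135533.1587, Z=5537549.4228
→ Helmert 7p (PV): X=-175520.4481, Y=-3135600.3077, Z=5537975.0820

X=-175520.4481 m, Y=-3135600.3077 m, Z=5537975.0820 m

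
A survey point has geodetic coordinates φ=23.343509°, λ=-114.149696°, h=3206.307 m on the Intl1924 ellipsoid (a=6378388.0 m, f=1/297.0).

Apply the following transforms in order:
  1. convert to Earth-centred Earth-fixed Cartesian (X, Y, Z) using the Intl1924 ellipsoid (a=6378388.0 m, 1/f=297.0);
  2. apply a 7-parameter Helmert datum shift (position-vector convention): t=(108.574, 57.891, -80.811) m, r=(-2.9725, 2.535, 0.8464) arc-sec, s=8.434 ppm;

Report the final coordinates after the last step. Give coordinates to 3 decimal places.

start: φ=23.343509°, λ=-114.149696°, h=3206.307 m
→ ECEF (a=6378388.000, f=1/297.0): X=-2398407.2404, Y=-5349254.0273, Z=2512996.1335
→ Helmert 7p (PV): X=-2398266.0589, Y=-5349214.8785, Z=2513043.0830

X=-2398266.059 m, Y=-5349214.878 m, Z=2513043.083 m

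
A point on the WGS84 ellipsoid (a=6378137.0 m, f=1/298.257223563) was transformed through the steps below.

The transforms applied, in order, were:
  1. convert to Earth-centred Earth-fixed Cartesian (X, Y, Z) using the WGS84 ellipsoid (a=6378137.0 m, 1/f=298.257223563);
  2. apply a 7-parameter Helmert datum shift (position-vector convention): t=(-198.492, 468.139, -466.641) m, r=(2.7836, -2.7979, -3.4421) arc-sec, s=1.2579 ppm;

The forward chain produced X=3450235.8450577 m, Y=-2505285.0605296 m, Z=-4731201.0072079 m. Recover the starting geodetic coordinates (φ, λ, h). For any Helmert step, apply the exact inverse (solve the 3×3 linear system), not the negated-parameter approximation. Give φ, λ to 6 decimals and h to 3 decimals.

start: X=3450235.8451, Y=-2505285.0605, Z=-4731201.0072 m
→ Helmert⁻¹: X=3450407.6416, Y=-2505756.3106, Z=-4730741.4030
→ geod (Bowring, a=6378137.000): φ=-48.15978000°, λ=-35.98791700°, h=2678.5810 m

φ=-48.159780°, λ=-35.987917°, h=2678.581 m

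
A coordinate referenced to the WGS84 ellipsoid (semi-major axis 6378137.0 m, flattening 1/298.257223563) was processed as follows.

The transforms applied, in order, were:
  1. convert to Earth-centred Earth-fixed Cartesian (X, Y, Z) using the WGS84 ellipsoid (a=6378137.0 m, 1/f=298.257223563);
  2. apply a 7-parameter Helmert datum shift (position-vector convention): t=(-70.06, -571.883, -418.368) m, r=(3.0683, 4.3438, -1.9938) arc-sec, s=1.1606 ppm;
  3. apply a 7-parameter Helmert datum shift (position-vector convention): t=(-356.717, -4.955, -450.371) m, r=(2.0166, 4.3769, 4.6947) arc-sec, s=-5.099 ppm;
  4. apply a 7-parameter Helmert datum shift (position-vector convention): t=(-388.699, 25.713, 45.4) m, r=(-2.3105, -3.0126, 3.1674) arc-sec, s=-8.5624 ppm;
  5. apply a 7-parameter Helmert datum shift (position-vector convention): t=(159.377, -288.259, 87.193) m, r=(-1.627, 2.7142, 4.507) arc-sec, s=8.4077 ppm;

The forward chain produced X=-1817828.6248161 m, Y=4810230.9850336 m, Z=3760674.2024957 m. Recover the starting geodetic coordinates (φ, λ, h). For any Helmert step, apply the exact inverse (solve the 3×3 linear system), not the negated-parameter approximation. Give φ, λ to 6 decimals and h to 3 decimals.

start: X=-1817828.6248, Y=4810230.9850, Z=3760674.2025 m
→ Helmert⁻¹: X=-1817917.0896, Y=4810488.8584, Z=3760569.4150
→ Helmert⁻¹: X=-1817415.1574, Y=4810490.1178, Z=3760636.6439
→ Helmert⁻¹: X=-1817038.0219, Y=4810597.7290, Z=3761020.6036
→ Helmert⁻¹: X=-1817091.5703, Y=4811202.4155, Z=3761324.7701
→ geod (Bowring, a=6378137.000): φ=36.36384200°, λ=110.69051300°, h=921.5580 m

φ=36.363842°, λ=110.690513°, h=921.558 m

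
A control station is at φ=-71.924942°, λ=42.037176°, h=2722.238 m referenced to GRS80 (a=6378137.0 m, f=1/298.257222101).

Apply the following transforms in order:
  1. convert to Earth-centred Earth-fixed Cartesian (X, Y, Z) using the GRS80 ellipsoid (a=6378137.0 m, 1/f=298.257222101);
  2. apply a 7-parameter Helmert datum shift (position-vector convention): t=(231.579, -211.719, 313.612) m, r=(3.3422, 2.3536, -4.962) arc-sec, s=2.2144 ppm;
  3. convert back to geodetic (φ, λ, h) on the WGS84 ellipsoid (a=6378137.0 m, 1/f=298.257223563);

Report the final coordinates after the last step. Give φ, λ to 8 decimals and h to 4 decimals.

φ=-71.92367718°, λ=42.03021748°, h=2447.5436 m

start: φ=-71.924942°, λ=42.037176°, h=2722.238 m
→ ECEF (a=6378137.000, f=1/298.257222101): X=1474841.5060, Y=1329687.0301, Z=-6043680.8101
→ Helmert 7p (PV): X=1475039.3765, Y=1329540.7046, Z=-6043375.8645
→ geod (Bowring, a=6378137.000): φ=-71.92367718°, λ=42.03021748°, h=2447.5436 m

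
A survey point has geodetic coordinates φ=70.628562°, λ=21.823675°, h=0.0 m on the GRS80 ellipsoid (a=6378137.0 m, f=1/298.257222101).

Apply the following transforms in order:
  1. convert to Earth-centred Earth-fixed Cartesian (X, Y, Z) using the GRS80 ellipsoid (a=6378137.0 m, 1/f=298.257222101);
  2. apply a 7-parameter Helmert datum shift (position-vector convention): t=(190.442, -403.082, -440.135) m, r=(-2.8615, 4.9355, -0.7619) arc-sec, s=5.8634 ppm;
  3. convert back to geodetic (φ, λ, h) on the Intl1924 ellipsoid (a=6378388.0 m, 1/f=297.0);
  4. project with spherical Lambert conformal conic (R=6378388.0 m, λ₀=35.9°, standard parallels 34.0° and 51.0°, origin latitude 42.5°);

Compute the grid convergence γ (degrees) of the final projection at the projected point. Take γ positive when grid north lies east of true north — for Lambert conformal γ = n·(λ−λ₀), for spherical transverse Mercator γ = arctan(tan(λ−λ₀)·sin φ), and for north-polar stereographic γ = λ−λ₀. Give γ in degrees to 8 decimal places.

start: φ=70.628562°, λ=21.823675°, h=0.000 m
→ ECEF (a=6378137.000, f=1/298.257222101): X=1969828.6770, Y=788819.5753, Z=5994662.6120
→ Helmert 7p (PV): X=1970177.0236, Y=788497.0064, Z=5994199.5485
→ geod (Bowring, a=6378388.000): φ=70.62597831°, λ=21.81209357°, h=-539.0542 m
→ into lcc (λ₀=35.9°): φ=70.62597831°, λ−λ₀=-14.08790643°
convergence γ = -9.55303809°

-9.55303809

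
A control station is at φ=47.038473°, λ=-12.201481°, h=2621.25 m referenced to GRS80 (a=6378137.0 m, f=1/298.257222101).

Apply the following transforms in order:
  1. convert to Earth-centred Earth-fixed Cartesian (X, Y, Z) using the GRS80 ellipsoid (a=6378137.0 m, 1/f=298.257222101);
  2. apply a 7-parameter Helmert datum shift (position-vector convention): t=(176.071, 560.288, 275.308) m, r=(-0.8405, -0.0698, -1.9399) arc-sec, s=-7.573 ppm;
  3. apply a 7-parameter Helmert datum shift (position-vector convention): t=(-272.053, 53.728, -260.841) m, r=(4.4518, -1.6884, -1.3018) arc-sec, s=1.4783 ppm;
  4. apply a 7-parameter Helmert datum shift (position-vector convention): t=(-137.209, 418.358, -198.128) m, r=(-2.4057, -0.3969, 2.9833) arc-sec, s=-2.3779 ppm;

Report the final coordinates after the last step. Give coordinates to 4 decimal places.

X=4257618.1363 m, Y=-919706.1225 m, Z=4646415.0516 m

start: φ=47.038473°, λ=-12.201481°, h=2621.250 m
→ ECEF (a=6378137.000, f=1/298.257222101): X=4257937.1100, Y=-920713.7950, Z=4646598.9676
→ Helmert 7p (PV): X=4258070.7041, Y=-920167.6455, Z=4646844.2796
→ Helmert 7p (PV): X=4257761.1011, Y=-920242.4445, Z=4646605.3029
→ Helmert 7p (PV): X=4257618.1363, Y=-919706.1225, Z=4646415.0516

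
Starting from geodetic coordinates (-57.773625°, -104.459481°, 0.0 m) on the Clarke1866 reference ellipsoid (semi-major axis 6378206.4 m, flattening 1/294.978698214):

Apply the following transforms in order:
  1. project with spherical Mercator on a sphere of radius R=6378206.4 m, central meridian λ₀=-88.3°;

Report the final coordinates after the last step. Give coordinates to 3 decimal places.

E=-1798884.770 m, N=-7919998.979 m

start: φ=-57.773625°, λ=-104.459481°, h=0.000 m
→ merc (R=6378206.4, λ₀=-88.3°): E=-1798884.7697, N=-7919998.9792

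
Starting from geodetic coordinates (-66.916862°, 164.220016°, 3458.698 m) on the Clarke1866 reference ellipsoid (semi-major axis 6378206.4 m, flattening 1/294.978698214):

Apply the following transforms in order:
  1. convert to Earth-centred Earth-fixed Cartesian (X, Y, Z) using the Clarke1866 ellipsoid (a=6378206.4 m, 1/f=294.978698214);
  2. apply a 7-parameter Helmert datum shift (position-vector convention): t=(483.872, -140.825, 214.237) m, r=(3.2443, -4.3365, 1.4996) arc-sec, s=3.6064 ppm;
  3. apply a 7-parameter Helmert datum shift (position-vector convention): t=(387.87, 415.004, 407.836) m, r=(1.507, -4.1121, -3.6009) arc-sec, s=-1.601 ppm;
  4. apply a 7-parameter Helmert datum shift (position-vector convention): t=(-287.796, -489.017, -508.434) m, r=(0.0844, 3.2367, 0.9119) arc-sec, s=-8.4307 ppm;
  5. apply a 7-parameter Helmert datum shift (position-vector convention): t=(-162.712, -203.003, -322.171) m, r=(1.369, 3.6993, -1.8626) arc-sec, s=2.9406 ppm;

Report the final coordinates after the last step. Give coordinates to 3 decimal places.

start: φ=-66.916862°, λ=164.220016°, h=3458.698 m
→ ECEF (a=6378206.400, f=1/294.978698214): X=-2414664.3780, Y=682370.1393, Z=-5847777.4867
→ Helmert 7p (PV): X=-2414071.2315, Y=682306.1988, Z=-5847624.3722
→ Helmert 7p (PV): X=-2413551.0069, Y=682804.9779, Z=-5847250.3160
→ Helmert 7p (PV): X=-2413913.2278, Y=682301.9267, Z=-5847671.3012
→ Helmert 7p (PV): X=-2414181.7534, Y=682161.5398, Z=-5847962.8463

X=-2414181.753 m, Y=682161.540 m, Z=-5847962.846 m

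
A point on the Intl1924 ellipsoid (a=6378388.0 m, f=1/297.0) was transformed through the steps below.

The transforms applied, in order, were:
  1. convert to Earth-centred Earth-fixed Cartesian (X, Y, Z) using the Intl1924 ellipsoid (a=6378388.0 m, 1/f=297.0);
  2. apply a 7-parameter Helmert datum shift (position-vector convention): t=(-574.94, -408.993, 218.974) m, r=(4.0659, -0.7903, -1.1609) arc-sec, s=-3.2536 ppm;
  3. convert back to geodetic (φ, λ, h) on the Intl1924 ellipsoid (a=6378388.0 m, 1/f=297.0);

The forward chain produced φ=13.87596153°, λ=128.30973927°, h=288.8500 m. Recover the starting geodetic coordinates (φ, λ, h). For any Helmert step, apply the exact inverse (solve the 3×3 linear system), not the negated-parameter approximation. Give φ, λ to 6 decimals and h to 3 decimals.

start: φ=13.875962°, λ=128.309739°, h=288.850 m
→ ECEF (a=6378388.000, f=1/297.0): X=-3839568.0224, Y=4860037.6558, Z=1519749.4628
→ Helmert⁻¹: X=-3839027.1069, Y=4860470.8075, Z=1519454.3322
→ geod (Bowring, a=6378388.000): φ=13.87336200°, λ=128.30332900°, h=222.5440 m

φ=13.873362°, λ=128.303329°, h=222.544 m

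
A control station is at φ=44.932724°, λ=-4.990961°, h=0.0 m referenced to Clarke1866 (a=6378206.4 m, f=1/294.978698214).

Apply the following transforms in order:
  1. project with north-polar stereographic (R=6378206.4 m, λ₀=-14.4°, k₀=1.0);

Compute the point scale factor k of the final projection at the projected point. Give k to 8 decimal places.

1.17214330

start: φ=44.932724°, λ=-4.990961°, h=0.000 m
→ into stereo (λ₀=-14.4°): φ=44.93272400°, λ−λ₀=9.40903900°
scale k = 1.17214330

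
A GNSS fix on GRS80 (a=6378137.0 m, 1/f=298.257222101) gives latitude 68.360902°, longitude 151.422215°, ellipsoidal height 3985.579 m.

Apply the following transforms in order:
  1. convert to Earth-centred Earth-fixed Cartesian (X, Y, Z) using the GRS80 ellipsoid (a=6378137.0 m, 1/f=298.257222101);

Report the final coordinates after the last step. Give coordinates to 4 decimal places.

start: φ=68.360902°, λ=151.422215°, h=3985.579 m
→ ECEF (a=6378137.000, f=1/298.257222101): X=-2072737.9898, Y=1129051.1109, Z=5909759.5999

X=-2072737.9898 m, Y=1129051.1109 m, Z=5909759.5999 m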